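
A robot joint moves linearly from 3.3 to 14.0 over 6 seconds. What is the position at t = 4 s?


s = t/T = 4/6 = 0.6667
p(t) = p0 + (pf-p0)*s
= 3.3 + (14.0 - 3.3) * 0.6667
= 10.4333


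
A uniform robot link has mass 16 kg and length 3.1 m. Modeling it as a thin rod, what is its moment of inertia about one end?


I = (1/3) * m * L^2
= (1/3) * 16 * 3.1^2
= 0.333333 * 16 * 9.61
= 51.2533 kg*m^2


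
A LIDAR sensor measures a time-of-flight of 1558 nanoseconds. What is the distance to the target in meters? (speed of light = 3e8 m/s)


tof = 1558 ns = 1.558e-06 s
dist = c * tof / 2
= 3e8 * 1.558e-06 / 2
= 233.7 m


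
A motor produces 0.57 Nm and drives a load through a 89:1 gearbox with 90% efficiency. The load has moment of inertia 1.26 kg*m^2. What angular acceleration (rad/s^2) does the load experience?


tau_out = tau_motor * N * eta
= 0.57 * 89 * 0.9 = 45.657 Nm
alpha = tau_out / I = 45.657 / 1.26
= 36.2357 rad/s^2


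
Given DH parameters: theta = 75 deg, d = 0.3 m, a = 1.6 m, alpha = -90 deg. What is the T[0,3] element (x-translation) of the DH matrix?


T[0,3] = a * cos(theta)
= 1.6 * cos(75 deg)
= 1.6 * 0.2588
= 0.4141


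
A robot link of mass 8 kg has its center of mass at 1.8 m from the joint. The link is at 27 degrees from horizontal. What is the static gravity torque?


tau = m*g*L*cos(angle)
= 8 * 9.81 * 1.8 * cos(27 deg)
= 8 * 9.81 * 1.8 * 0.891
= 125.8671 Nm


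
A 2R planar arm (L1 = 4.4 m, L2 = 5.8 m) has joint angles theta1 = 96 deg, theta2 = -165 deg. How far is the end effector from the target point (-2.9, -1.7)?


End effector via forward kinematics:
x = L1*cos(t1) + L2*cos(t1+t2) = 1.6186
y = L1*sin(t1) + L2*sin(t1+t2) = -1.0389
Distance to target:
d = sqrt((-2.9 - 1.6186)^2 + (-1.7 - -1.0389)^2)
= sqrt(20.4178 + 0.4371)
= 4.5667 m


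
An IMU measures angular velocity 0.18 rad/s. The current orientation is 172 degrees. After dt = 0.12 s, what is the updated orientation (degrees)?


delta_theta = w * dt = 0.18 * 0.12 = 0.0216 rad
= 1.2376 deg
theta_new = 172 + 1.2376 = 173.2376 deg


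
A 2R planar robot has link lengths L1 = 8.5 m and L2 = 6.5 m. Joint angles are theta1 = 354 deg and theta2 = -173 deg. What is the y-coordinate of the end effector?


Convert angles to radians: theta1 = 6.1785, theta2 = -3.0194
y = L1*sin(theta1) + L2*sin(theta1+theta2)
y = -0.8885 + -0.1134
y = -1.0019


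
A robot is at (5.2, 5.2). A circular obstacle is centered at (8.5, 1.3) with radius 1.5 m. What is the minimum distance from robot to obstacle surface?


center_dist = sqrt((5.2-8.5)^2 + (5.2-1.3)^2)
= sqrt(10.89 + 15.21)
= 5.1088
min_dist = center_dist - radius = 5.1088 - 1.5 = 3.6088 m


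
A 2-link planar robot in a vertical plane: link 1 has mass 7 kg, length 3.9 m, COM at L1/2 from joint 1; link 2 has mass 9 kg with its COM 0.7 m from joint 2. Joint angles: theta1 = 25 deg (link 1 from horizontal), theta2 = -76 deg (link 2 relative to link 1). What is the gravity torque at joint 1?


Horizontal distance from joint 1 to link-1 COM:
  x_c1 = (L1/2)*cos(t1) = 1.95 * 0.9063 = 1.7673 m
Horizontal distance from joint 1 to link-2 COM:
  x_c2 = L1*cos(t1) + Lc2*cos(t1+t2)
       = 3.9*0.9063 + 0.7*0.6293 = 3.9751 m
tau1 = m1*g*x_c1 + m2*g*x_c2
     = 7*9.81*1.7673 + 9*9.81*3.9751
     = 121.3605 + 350.9638
     = 472.3243 Nm


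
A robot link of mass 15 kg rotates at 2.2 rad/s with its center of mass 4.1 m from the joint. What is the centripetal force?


F = m * omega^2 * r
= 15 * 2.2^2 * 4.1
= 15 * 4.84 * 4.1
= 297.66 N


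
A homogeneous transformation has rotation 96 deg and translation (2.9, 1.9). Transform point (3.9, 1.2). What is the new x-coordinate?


x' = cos(theta)*px - sin(theta)*py + tx
= -0.1045*3.9 - 0.9945*1.2 + 2.9
= 1.2989


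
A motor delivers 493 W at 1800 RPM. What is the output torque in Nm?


omega = 1800 * 2*pi/60 = 188.4956 rad/s
tau = P / omega = 493 / 188.4956
= 2.6154 Nm


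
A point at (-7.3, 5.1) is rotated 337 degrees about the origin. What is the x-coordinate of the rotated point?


x' = x*cos(theta) - y*sin(theta)
cos(337 deg) = 0.9205, sin(337 deg) = -0.3907
x' = -7.3 * 0.9205 - 5.1 * -0.3907
= -6.7197 - -1.9927
= -4.727


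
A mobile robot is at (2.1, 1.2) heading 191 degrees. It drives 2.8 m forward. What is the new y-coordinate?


y_new = y0 + d*sin(theta)
= 1.2 + 2.8*sin(191)
= 1.2 + -0.5343
= 0.6657


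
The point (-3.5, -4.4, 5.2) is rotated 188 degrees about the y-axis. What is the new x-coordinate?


Rotation about y-axis: x' = x*cos(theta) + z*sin(theta)
= -3.5 * -0.9903 + 5.2 * -0.1392
= 2.7422


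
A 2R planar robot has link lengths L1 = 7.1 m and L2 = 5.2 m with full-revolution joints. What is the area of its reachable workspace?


r_max = L1 + L2 = 12.3 m
r_min = |L1 - L2| = 1.9 m
Area = pi*(r_max^2 - r_min^2)
= pi*(151.29 - 3.61)
= pi * 147.68
= 463.9504 m^2


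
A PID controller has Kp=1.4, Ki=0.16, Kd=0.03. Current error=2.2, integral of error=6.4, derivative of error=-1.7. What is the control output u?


u = Kp*e + Ki*int(e) + Kd*de/dt
= 1.4*2.2 + 0.16*6.4 + 0.03*(-1.7)
= 3.08 + 1.024 + -0.051
= 4.053


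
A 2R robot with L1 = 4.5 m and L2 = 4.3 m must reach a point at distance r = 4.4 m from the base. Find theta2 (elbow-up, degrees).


cos(theta2) = (r^2 - L1^2 - L2^2) / (2*L1*L2)
cos(theta2) = (19.36 - 20.25 - 18.49) / 38.7
cos(theta2) = -0.500775
theta2 = 120.0513 degrees


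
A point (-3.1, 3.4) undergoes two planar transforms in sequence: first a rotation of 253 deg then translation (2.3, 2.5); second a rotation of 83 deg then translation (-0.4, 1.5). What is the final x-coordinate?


After transform 1:
x1 = cos(253)*-3.1 - sin(253)*3.4 + 2.3 = 6.4578
y1 = sin(253)*-3.1 + cos(253)*3.4 + 2.5 = 4.4705
After transform 2:
x2 = cos(83)*6.4578 - sin(83)*4.4705 + -0.4
= -4.0502


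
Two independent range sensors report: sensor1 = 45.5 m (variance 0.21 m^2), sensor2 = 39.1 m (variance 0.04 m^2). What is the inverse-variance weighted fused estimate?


w1 = (1/var1) / (1/var1 + 1/var2)
   = 4.7619 / (4.7619 + 25.0) = 0.16
w2 = 1 - w1 = 0.84
fused = w1*s1 + w2*s2 = 7.28 + 32.844
= 40.124 m


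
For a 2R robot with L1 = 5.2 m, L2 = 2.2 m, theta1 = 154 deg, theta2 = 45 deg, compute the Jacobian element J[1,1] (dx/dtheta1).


J[1,1] = -L1*sin(t1) - L2*sin(t1+t2)
= -5.2*sin(154) - 2.2*sin(199)
= -1.5633


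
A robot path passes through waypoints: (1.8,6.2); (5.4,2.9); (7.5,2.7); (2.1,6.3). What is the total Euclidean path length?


Segment lengths:
  seg1 = sqrt((3.6)^2 + (-3.3)^2) = 4.8836
  seg2 = sqrt((2.1)^2 + (-0.2)^2) = 2.1095
  seg3 = sqrt((-5.4)^2 + (3.6)^2) = 6.49
Total = 13.4831


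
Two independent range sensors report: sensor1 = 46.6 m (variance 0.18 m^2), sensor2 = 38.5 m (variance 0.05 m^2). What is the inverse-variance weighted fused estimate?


w1 = (1/var1) / (1/var1 + 1/var2)
   = 5.5556 / (5.5556 + 20.0) = 0.2174
w2 = 1 - w1 = 0.7826
fused = w1*s1 + w2*s2 = 10.1304 + 30.1304
= 40.2609 m


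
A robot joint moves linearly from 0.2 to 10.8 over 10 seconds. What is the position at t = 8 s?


s = t/T = 8/10 = 0.8
p(t) = p0 + (pf-p0)*s
= 0.2 + (10.8 - 0.2) * 0.8
= 8.68


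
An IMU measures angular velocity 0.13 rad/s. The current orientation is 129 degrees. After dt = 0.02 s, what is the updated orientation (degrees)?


delta_theta = w * dt = 0.13 * 0.02 = 0.0026 rad
= 0.149 deg
theta_new = 129 + 0.149 = 129.149 deg


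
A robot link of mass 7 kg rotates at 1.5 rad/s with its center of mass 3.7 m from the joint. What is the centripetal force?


F = m * omega^2 * r
= 7 * 1.5^2 * 3.7
= 7 * 2.25 * 3.7
= 58.275 N


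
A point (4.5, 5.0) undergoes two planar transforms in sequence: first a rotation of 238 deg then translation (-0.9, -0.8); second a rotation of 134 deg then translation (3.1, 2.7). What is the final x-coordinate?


After transform 1:
x1 = cos(238)*4.5 - sin(238)*5.0 + -0.9 = 0.9556
y1 = sin(238)*4.5 + cos(238)*5.0 + -0.8 = -7.2658
After transform 2:
x2 = cos(134)*0.9556 - sin(134)*-7.2658 + 3.1
= 7.6628


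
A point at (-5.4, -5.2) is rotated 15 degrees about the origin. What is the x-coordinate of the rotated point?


x' = x*cos(theta) - y*sin(theta)
cos(15 deg) = 0.9659, sin(15 deg) = 0.2588
x' = -5.4 * 0.9659 - -5.2 * 0.2588
= -5.216 - -1.3459
= -3.8701


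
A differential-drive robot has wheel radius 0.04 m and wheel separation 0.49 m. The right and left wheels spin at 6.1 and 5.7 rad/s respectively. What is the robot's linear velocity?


vR = r*wR = 0.04*6.1 = 0.244 m/s
vL = r*wL = 0.04*5.7 = 0.228 m/s
v = (vR+vL)/2 = 0.236 m/s
omega = (vR-vL)/L = 0.0327 rad/s
linear velocity = 0.236 m/s


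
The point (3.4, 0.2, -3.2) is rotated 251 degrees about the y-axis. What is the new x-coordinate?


Rotation about y-axis: x' = x*cos(theta) + z*sin(theta)
= 3.4 * -0.3256 + -3.2 * -0.9455
= 1.9187


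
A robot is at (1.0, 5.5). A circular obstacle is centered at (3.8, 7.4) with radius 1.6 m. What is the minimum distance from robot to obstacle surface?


center_dist = sqrt((1.0-3.8)^2 + (5.5-7.4)^2)
= sqrt(7.84 + 3.61)
= 3.3838
min_dist = center_dist - radius = 3.3838 - 1.6 = 1.7838 m


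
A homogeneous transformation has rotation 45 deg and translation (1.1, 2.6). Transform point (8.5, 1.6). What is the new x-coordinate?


x' = cos(theta)*px - sin(theta)*py + tx
= 0.7071*8.5 - 0.7071*1.6 + 1.1
= 5.979


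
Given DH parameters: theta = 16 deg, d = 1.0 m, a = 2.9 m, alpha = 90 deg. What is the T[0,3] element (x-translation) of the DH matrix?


T[0,3] = a * cos(theta)
= 2.9 * cos(16 deg)
= 2.9 * 0.9613
= 2.7877


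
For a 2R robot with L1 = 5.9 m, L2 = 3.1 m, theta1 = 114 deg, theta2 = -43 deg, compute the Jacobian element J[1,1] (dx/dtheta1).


J[1,1] = -L1*sin(t1) - L2*sin(t1+t2)
= -5.9*sin(114) - 3.1*sin(71)
= -8.321


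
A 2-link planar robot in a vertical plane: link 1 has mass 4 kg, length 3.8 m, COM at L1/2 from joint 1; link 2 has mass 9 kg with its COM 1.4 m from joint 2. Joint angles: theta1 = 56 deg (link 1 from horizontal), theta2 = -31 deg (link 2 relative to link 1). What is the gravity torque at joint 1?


Horizontal distance from joint 1 to link-1 COM:
  x_c1 = (L1/2)*cos(t1) = 1.9 * 0.5592 = 1.0625 m
Horizontal distance from joint 1 to link-2 COM:
  x_c2 = L1*cos(t1) + Lc2*cos(t1+t2)
       = 3.8*0.5592 + 1.4*0.9063 = 3.3938 m
tau1 = m1*g*x_c1 + m2*g*x_c2
     = 4*9.81*1.0625 + 9*9.81*3.3938
     = 41.6912 + 299.6354
     = 341.3266 Nm


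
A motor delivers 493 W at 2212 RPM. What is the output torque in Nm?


omega = 2212 * 2*pi/60 = 231.6401 rad/s
tau = P / omega = 493 / 231.6401
= 2.1283 Nm


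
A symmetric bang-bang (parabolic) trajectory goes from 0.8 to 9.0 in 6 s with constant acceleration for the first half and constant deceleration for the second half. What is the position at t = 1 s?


Symmetric rest-to-rest: each phase covers (pf-p0)/2 in time T/2. 0.5*a*(T/2)^2 = (pf-p0)/2 => a = 4*(pf-p0)/T^2
a = 4*(9.0-0.8)/6^2 = 0.9111
t = 1 is in the acceleration phase (t <= T/2).
p = p0 + 0.5*a*t^2 = 0.8 + 0.5*0.9111*1^2
= 1.2556


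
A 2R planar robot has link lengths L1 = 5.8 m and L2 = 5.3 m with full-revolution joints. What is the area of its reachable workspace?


r_max = L1 + L2 = 11.1 m
r_min = |L1 - L2| = 0.5 m
Area = pi*(r_max^2 - r_min^2)
= pi*(123.21 - 0.25)
= pi * 122.96
= 386.2902 m^2


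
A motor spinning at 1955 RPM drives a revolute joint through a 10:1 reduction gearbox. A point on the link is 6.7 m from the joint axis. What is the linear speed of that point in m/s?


omega_motor = 1955 * 2*pi/60 = 204.7271 rad/s
omega_joint = omega_motor / 10 = 20.4727 rad/s
v = omega_joint * r = 20.4727 * 6.7
= 137.1672 m/s


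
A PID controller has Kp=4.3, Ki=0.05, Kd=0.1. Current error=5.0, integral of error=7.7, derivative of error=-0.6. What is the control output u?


u = Kp*e + Ki*int(e) + Kd*de/dt
= 4.3*5.0 + 0.05*7.7 + 0.1*(-0.6)
= 21.5 + 0.385 + -0.06
= 21.825


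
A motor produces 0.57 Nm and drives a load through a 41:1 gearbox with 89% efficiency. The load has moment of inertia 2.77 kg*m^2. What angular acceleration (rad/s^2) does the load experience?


tau_out = tau_motor * N * eta
= 0.57 * 41 * 0.89 = 20.7993 Nm
alpha = tau_out / I = 20.7993 / 2.77
= 7.5088 rad/s^2


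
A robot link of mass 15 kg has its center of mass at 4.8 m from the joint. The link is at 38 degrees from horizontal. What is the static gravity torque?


tau = m*g*L*cos(angle)
= 15 * 9.81 * 4.8 * cos(38 deg)
= 15 * 9.81 * 4.8 * 0.788
= 556.5878 Nm


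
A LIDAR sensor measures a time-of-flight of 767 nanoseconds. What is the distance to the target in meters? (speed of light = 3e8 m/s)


tof = 767 ns = 7.67e-07 s
dist = c * tof / 2
= 3e8 * 7.67e-07 / 2
= 115.05 m


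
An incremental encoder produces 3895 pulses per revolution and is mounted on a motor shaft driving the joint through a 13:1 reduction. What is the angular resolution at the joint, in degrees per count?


counts per rev = 3895
effective counts at joint = 3895 * 13 = 50635
resolution = 360 / 50635
= 0.0071 deg/count


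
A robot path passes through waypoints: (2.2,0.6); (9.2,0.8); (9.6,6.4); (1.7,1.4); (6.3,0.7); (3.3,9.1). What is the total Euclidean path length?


Segment lengths:
  seg1 = sqrt((7.0)^2 + (0.2)^2) = 7.0029
  seg2 = sqrt((0.4)^2 + (5.6)^2) = 5.6143
  seg3 = sqrt((-7.9)^2 + (-5.0)^2) = 9.3493
  seg4 = sqrt((4.6)^2 + (-0.7)^2) = 4.653
  seg5 = sqrt((-3.0)^2 + (8.4)^2) = 8.9196
Total = 35.5391


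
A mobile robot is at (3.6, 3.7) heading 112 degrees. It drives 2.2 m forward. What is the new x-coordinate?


x_new = x0 + d*cos(theta)
= 3.6 + 2.2*cos(112)
= 3.6 + -0.8241
= 2.7759


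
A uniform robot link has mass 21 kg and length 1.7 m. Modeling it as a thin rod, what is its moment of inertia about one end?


I = (1/3) * m * L^2
= (1/3) * 21 * 1.7^2
= 0.333333 * 21 * 2.89
= 20.23 kg*m^2


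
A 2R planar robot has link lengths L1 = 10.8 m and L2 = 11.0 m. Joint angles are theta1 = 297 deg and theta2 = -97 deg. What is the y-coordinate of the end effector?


Convert angles to radians: theta1 = 5.1836, theta2 = -1.693
y = L1*sin(theta1) + L2*sin(theta1+theta2)
y = -9.6229 + -3.7622
y = -13.3851


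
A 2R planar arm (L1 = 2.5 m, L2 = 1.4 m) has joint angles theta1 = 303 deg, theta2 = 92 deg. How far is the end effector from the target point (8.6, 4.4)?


End effector via forward kinematics:
x = L1*cos(t1) + L2*cos(t1+t2) = 2.5084
y = L1*sin(t1) + L2*sin(t1+t2) = -1.2937
Distance to target:
d = sqrt((8.6 - 2.5084)^2 + (4.4 - -1.2937)^2)
= sqrt(37.1075 + 32.4179)
= 8.3382 m


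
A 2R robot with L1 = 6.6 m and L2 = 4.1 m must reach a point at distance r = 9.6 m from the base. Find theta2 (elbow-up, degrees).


cos(theta2) = (r^2 - L1^2 - L2^2) / (2*L1*L2)
cos(theta2) = (92.16 - 43.56 - 16.81) / 54.12
cos(theta2) = 0.587398
theta2 = 54.0274 degrees


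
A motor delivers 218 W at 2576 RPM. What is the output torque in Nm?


omega = 2576 * 2*pi/60 = 269.7581 rad/s
tau = P / omega = 218 / 269.7581
= 0.8081 Nm


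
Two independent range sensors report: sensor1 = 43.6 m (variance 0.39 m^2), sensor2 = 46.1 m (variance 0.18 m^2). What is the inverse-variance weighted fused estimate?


w1 = (1/var1) / (1/var1 + 1/var2)
   = 2.5641 / (2.5641 + 5.5556) = 0.3158
w2 = 1 - w1 = 0.6842
fused = w1*s1 + w2*s2 = 13.7684 + 31.5421
= 45.3105 m


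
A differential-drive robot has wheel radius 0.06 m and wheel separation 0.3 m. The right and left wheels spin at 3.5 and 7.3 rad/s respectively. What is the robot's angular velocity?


vR = r*wR = 0.06*3.5 = 0.21 m/s
vL = r*wL = 0.06*7.3 = 0.438 m/s
v = (vR+vL)/2 = 0.324 m/s
omega = (vR-vL)/L = -0.76 rad/s
angular velocity = -0.76 rad/s


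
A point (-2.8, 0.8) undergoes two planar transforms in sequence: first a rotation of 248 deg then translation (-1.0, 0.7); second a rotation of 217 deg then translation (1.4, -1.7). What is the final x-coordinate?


After transform 1:
x1 = cos(248)*-2.8 - sin(248)*0.8 + -1.0 = 0.7906
y1 = sin(248)*-2.8 + cos(248)*0.8 + 0.7 = 2.9964
After transform 2:
x2 = cos(217)*0.7906 - sin(217)*2.9964 + 1.4
= 2.5719


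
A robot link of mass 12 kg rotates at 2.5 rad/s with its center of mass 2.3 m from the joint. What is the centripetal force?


F = m * omega^2 * r
= 12 * 2.5^2 * 2.3
= 12 * 6.25 * 2.3
= 172.5 N


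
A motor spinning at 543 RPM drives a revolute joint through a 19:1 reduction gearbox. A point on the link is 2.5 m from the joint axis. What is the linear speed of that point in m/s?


omega_motor = 543 * 2*pi/60 = 56.8628 rad/s
omega_joint = omega_motor / 19 = 2.9928 rad/s
v = omega_joint * r = 2.9928 * 2.5
= 7.482 m/s


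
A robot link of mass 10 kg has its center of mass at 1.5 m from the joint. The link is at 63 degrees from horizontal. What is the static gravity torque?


tau = m*g*L*cos(angle)
= 10 * 9.81 * 1.5 * cos(63 deg)
= 10 * 9.81 * 1.5 * 0.454
= 66.8047 Nm


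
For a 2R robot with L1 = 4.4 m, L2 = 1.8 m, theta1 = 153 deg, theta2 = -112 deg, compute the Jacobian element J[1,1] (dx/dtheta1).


J[1,1] = -L1*sin(t1) - L2*sin(t1+t2)
= -4.4*sin(153) - 1.8*sin(41)
= -3.1785


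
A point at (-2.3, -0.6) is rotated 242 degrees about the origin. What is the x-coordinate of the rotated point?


x' = x*cos(theta) - y*sin(theta)
cos(242 deg) = -0.4695, sin(242 deg) = -0.8829
x' = -2.3 * -0.4695 - -0.6 * -0.8829
= 1.0798 - 0.5298
= 0.55


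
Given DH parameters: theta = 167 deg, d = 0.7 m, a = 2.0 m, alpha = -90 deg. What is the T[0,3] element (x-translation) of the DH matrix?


T[0,3] = a * cos(theta)
= 2.0 * cos(167 deg)
= 2.0 * -0.9744
= -1.9487


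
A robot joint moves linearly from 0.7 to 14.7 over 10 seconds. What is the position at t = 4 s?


s = t/T = 4/10 = 0.4
p(t) = p0 + (pf-p0)*s
= 0.7 + (14.7 - 0.7) * 0.4
= 6.3


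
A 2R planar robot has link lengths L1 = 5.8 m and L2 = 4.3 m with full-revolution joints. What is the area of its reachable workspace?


r_max = L1 + L2 = 10.1 m
r_min = |L1 - L2| = 1.5 m
Area = pi*(r_max^2 - r_min^2)
= pi*(102.01 - 2.25)
= pi * 99.76
= 313.4053 m^2


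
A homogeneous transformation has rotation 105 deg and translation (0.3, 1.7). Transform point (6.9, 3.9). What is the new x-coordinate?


x' = cos(theta)*px - sin(theta)*py + tx
= -0.2588*6.9 - 0.9659*3.9 + 0.3
= -5.253


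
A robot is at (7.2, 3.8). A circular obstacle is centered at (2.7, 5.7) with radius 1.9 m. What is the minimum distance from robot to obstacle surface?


center_dist = sqrt((7.2-2.7)^2 + (3.8-5.7)^2)
= sqrt(20.25 + 3.61)
= 4.8847
min_dist = center_dist - radius = 4.8847 - 1.9 = 2.9847 m


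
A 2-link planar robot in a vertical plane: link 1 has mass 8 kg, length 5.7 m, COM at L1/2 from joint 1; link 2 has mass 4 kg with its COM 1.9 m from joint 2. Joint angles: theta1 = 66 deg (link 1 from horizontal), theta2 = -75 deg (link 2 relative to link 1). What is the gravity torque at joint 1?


Horizontal distance from joint 1 to link-1 COM:
  x_c1 = (L1/2)*cos(t1) = 2.85 * 0.4067 = 1.1592 m
Horizontal distance from joint 1 to link-2 COM:
  x_c2 = L1*cos(t1) + Lc2*cos(t1+t2)
       = 5.7*0.4067 + 1.9*0.9877 = 4.195 m
tau1 = m1*g*x_c1 + m2*g*x_c2
     = 8*9.81*1.1592 + 4*9.81*4.195
     = 90.974 + 164.6121
     = 255.586 Nm


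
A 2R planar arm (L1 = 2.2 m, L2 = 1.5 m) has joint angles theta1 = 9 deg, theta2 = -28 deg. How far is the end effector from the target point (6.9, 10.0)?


End effector via forward kinematics:
x = L1*cos(t1) + L2*cos(t1+t2) = 3.5912
y = L1*sin(t1) + L2*sin(t1+t2) = -0.1442
Distance to target:
d = sqrt((6.9 - 3.5912)^2 + (10.0 - -0.1442)^2)
= sqrt(10.9482 + 102.9047)
= 10.6702 m


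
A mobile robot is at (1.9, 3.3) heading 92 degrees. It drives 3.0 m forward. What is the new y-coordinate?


y_new = y0 + d*sin(theta)
= 3.3 + 3.0*sin(92)
= 3.3 + 2.9982
= 6.2982


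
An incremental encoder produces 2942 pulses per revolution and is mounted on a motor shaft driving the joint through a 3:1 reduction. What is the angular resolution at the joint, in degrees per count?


counts per rev = 2942
effective counts at joint = 2942 * 3 = 8826
resolution = 360 / 8826
= 0.0408 deg/count


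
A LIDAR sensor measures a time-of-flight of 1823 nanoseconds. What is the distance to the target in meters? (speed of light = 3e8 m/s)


tof = 1823 ns = 1.823e-06 s
dist = c * tof / 2
= 3e8 * 1.823e-06 / 2
= 273.45 m


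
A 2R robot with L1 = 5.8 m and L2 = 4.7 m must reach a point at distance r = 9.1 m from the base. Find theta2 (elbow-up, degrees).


cos(theta2) = (r^2 - L1^2 - L2^2) / (2*L1*L2)
cos(theta2) = (82.81 - 33.64 - 22.09) / 54.52
cos(theta2) = 0.496698
theta2 = 60.2182 degrees


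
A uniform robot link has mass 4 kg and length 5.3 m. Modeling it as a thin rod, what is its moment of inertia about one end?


I = (1/3) * m * L^2
= (1/3) * 4 * 5.3^2
= 0.333333 * 4 * 28.09
= 37.4533 kg*m^2


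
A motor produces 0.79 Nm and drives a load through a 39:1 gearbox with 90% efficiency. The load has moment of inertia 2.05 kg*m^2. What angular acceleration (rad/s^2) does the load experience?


tau_out = tau_motor * N * eta
= 0.79 * 39 * 0.9 = 27.729 Nm
alpha = tau_out / I = 27.729 / 2.05
= 13.5263 rad/s^2


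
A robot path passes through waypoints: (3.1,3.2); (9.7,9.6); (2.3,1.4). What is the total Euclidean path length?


Segment lengths:
  seg1 = sqrt((6.6)^2 + (6.4)^2) = 9.1935
  seg2 = sqrt((-7.4)^2 + (-8.2)^2) = 11.0454
Total = 20.2388


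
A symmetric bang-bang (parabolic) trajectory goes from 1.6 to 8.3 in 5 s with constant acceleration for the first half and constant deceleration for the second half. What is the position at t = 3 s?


Symmetric rest-to-rest: each phase covers (pf-p0)/2 in time T/2. 0.5*a*(T/2)^2 = (pf-p0)/2 => a = 4*(pf-p0)/T^2
a = 4*(8.3-1.6)/5^2 = 1.072
t = 3 is in the deceleration phase (t > T/2).
p = pf - 0.5*a*(T-t)^2 = 8.3 - 0.5*1.072*2^2
= 6.156


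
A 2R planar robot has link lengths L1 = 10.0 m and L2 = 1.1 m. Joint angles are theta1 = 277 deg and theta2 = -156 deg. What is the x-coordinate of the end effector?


Convert angles to radians: theta1 = 4.8346, theta2 = -2.7227
x = L1*cos(theta1) + L2*cos(theta1+theta2)
x = 1.2187 + -0.5665
x = 0.6522


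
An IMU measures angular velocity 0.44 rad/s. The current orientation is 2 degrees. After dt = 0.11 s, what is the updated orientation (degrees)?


delta_theta = w * dt = 0.44 * 0.11 = 0.0484 rad
= 2.7731 deg
theta_new = 2 + 2.7731 = 4.7731 deg


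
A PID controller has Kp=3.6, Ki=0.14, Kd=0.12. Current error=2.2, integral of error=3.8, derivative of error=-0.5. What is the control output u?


u = Kp*e + Ki*int(e) + Kd*de/dt
= 3.6*2.2 + 0.14*3.8 + 0.12*(-0.5)
= 7.92 + 0.532 + -0.06
= 8.392


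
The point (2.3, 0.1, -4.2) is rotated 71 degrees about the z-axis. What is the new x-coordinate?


Rotation about z-axis: x' = x*cos(theta) - y*sin(theta)
= 2.3 * 0.3256 - 0.1 * 0.9455
= 0.6543


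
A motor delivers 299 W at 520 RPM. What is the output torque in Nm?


omega = 520 * 2*pi/60 = 54.4543 rad/s
tau = P / omega = 299 / 54.4543
= 5.4908 Nm


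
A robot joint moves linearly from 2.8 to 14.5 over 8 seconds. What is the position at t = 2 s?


s = t/T = 2/8 = 0.25
p(t) = p0 + (pf-p0)*s
= 2.8 + (14.5 - 2.8) * 0.25
= 5.725


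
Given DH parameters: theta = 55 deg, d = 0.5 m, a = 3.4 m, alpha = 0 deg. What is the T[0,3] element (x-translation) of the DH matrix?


T[0,3] = a * cos(theta)
= 3.4 * cos(55 deg)
= 3.4 * 0.5736
= 1.9502


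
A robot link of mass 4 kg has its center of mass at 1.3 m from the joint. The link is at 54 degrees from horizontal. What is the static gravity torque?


tau = m*g*L*cos(angle)
= 4 * 9.81 * 1.3 * cos(54 deg)
= 4 * 9.81 * 1.3 * 0.5878
= 29.9841 Nm


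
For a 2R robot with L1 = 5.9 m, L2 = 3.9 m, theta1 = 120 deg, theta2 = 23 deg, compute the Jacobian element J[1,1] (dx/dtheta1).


J[1,1] = -L1*sin(t1) - L2*sin(t1+t2)
= -5.9*sin(120) - 3.9*sin(143)
= -7.4566


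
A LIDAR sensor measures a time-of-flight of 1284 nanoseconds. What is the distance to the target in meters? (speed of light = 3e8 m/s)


tof = 1284 ns = 1.284e-06 s
dist = c * tof / 2
= 3e8 * 1.284e-06 / 2
= 192.6 m


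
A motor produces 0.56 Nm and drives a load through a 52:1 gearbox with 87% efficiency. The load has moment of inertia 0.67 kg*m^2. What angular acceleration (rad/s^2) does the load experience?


tau_out = tau_motor * N * eta
= 0.56 * 52 * 0.87 = 25.3344 Nm
alpha = tau_out / I = 25.3344 / 0.67
= 37.8125 rad/s^2


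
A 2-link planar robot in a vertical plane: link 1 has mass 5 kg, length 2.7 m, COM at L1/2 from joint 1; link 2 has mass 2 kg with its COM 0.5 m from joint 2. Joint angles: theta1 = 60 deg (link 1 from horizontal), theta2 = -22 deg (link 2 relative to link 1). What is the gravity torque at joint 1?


Horizontal distance from joint 1 to link-1 COM:
  x_c1 = (L1/2)*cos(t1) = 1.35 * 0.5 = 0.675 m
Horizontal distance from joint 1 to link-2 COM:
  x_c2 = L1*cos(t1) + Lc2*cos(t1+t2)
       = 2.7*0.5 + 0.5*0.788 = 1.744 m
tau1 = m1*g*x_c1 + m2*g*x_c2
     = 5*9.81*0.675 + 2*9.81*1.744
     = 33.1088 + 34.2174
     = 67.3261 Nm


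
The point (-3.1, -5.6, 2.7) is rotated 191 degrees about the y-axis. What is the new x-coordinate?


Rotation about y-axis: x' = x*cos(theta) + z*sin(theta)
= -3.1 * -0.9816 + 2.7 * -0.1908
= 2.5279


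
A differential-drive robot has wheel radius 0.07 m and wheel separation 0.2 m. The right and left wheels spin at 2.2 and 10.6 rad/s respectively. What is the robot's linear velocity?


vR = r*wR = 0.07*2.2 = 0.154 m/s
vL = r*wL = 0.07*10.6 = 0.742 m/s
v = (vR+vL)/2 = 0.448 m/s
omega = (vR-vL)/L = -2.94 rad/s
linear velocity = 0.448 m/s


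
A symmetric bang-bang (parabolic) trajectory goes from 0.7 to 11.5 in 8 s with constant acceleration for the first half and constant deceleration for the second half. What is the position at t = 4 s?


Symmetric rest-to-rest: each phase covers (pf-p0)/2 in time T/2. 0.5*a*(T/2)^2 = (pf-p0)/2 => a = 4*(pf-p0)/T^2
a = 4*(11.5-0.7)/8^2 = 0.675
t = 4 is in the acceleration phase (t <= T/2).
p = p0 + 0.5*a*t^2 = 0.7 + 0.5*0.675*4^2
= 6.1


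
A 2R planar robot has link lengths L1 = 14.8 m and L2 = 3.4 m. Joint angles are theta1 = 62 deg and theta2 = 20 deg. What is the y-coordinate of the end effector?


Convert angles to radians: theta1 = 1.0821, theta2 = 0.3491
y = L1*sin(theta1) + L2*sin(theta1+theta2)
y = 13.0676 + 3.3669
y = 16.4345


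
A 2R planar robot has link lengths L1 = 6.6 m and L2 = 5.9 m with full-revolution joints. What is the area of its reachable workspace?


r_max = L1 + L2 = 12.5 m
r_min = |L1 - L2| = 0.7 m
Area = pi*(r_max^2 - r_min^2)
= pi*(156.25 - 0.49)
= pi * 155.76
= 489.3345 m^2


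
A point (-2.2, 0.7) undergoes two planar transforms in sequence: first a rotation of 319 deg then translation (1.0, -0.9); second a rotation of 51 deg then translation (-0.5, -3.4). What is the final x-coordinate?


After transform 1:
x1 = cos(319)*-2.2 - sin(319)*0.7 + 1.0 = -0.2011
y1 = sin(319)*-2.2 + cos(319)*0.7 + -0.9 = 1.0716
After transform 2:
x2 = cos(51)*-0.2011 - sin(51)*1.0716 + -0.5
= -1.4594


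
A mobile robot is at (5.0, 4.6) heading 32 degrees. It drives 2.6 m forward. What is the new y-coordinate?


y_new = y0 + d*sin(theta)
= 4.6 + 2.6*sin(32)
= 4.6 + 1.3778
= 5.9778


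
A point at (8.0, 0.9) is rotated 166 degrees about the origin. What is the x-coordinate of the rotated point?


x' = x*cos(theta) - y*sin(theta)
cos(166 deg) = -0.9703, sin(166 deg) = 0.2419
x' = 8.0 * -0.9703 - 0.9 * 0.2419
= -7.7624 - 0.2177
= -7.9801


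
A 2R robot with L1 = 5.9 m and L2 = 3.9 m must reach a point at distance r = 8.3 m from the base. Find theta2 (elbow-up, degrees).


cos(theta2) = (r^2 - L1^2 - L2^2) / (2*L1*L2)
cos(theta2) = (68.89 - 34.81 - 15.21) / 46.02
cos(theta2) = 0.410039
theta2 = 65.7927 degrees


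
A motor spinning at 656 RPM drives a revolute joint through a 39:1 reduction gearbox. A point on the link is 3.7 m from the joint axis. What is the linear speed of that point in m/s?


omega_motor = 656 * 2*pi/60 = 68.6962 rad/s
omega_joint = omega_motor / 39 = 1.7614 rad/s
v = omega_joint * r = 1.7614 * 3.7
= 6.5173 m/s


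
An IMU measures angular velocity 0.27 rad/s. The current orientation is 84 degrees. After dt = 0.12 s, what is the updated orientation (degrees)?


delta_theta = w * dt = 0.27 * 0.12 = 0.0324 rad
= 1.8564 deg
theta_new = 84 + 1.8564 = 85.8564 deg


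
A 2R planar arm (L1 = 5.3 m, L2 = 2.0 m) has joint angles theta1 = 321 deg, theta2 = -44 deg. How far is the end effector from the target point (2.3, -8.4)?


End effector via forward kinematics:
x = L1*cos(t1) + L2*cos(t1+t2) = 4.3626
y = L1*sin(t1) + L2*sin(t1+t2) = -5.3205
Distance to target:
d = sqrt((2.3 - 4.3626)^2 + (-8.4 - -5.3205)^2)
= sqrt(4.2544 + 9.4834)
= 3.7064 m


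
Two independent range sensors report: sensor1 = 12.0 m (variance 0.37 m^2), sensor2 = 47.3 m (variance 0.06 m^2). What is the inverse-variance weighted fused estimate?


w1 = (1/var1) / (1/var1 + 1/var2)
   = 2.7027 / (2.7027 + 16.6667) = 0.1395
w2 = 1 - w1 = 0.8605
fused = w1*s1 + w2*s2 = 1.6744 + 40.7
= 42.3744 m


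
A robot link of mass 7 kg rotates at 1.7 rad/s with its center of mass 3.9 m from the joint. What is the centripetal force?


F = m * omega^2 * r
= 7 * 1.7^2 * 3.9
= 7 * 2.89 * 3.9
= 78.897 N


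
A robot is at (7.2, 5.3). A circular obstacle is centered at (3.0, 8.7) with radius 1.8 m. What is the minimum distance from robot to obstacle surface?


center_dist = sqrt((7.2-3.0)^2 + (5.3-8.7)^2)
= sqrt(17.64 + 11.56)
= 5.4037
min_dist = center_dist - radius = 5.4037 - 1.8 = 3.6037 m


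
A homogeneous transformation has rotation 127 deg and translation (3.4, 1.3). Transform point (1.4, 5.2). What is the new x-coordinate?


x' = cos(theta)*px - sin(theta)*py + tx
= -0.6018*1.4 - 0.7986*5.2 + 3.4
= -1.5954


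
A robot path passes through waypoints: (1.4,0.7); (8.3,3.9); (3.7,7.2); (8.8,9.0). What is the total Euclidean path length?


Segment lengths:
  seg1 = sqrt((6.9)^2 + (3.2)^2) = 7.6059
  seg2 = sqrt((-4.6)^2 + (3.3)^2) = 5.6613
  seg3 = sqrt((5.1)^2 + (1.8)^2) = 5.4083
Total = 18.6755


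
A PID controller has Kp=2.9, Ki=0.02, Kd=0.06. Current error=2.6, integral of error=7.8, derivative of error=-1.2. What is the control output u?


u = Kp*e + Ki*int(e) + Kd*de/dt
= 2.9*2.6 + 0.02*7.8 + 0.06*(-1.2)
= 7.54 + 0.156 + -0.072
= 7.624


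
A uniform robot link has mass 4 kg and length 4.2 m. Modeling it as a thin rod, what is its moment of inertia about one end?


I = (1/3) * m * L^2
= (1/3) * 4 * 4.2^2
= 0.333333 * 4 * 17.64
= 23.52 kg*m^2


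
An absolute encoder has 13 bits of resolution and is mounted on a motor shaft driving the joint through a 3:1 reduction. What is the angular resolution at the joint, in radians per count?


counts = 2^13 = 8192
effective counts at joint = 8192 * 3 = 24576
resolution = 2*pi / 24576
= 2.5566e-04 rad/count


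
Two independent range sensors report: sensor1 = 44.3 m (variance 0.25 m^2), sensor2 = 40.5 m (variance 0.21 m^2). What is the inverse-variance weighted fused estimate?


w1 = (1/var1) / (1/var1 + 1/var2)
   = 4.0 / (4.0 + 4.7619) = 0.4565
w2 = 1 - w1 = 0.5435
fused = w1*s1 + w2*s2 = 20.2239 + 22.0109
= 42.2348 m


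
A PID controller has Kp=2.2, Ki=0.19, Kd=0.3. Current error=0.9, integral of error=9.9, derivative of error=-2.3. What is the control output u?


u = Kp*e + Ki*int(e) + Kd*de/dt
= 2.2*0.9 + 0.19*9.9 + 0.3*(-2.3)
= 1.98 + 1.881 + -0.69
= 3.171


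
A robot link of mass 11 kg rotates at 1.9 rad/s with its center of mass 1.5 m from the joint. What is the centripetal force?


F = m * omega^2 * r
= 11 * 1.9^2 * 1.5
= 11 * 3.61 * 1.5
= 59.565 N


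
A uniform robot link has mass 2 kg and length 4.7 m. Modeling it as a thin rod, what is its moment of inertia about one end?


I = (1/3) * m * L^2
= (1/3) * 2 * 4.7^2
= 0.333333 * 2 * 22.09
= 14.7267 kg*m^2


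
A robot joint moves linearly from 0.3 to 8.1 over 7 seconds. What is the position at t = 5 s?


s = t/T = 5/7 = 0.7143
p(t) = p0 + (pf-p0)*s
= 0.3 + (8.1 - 0.3) * 0.7143
= 5.8714


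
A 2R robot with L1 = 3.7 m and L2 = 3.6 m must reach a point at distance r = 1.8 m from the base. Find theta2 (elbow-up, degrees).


cos(theta2) = (r^2 - L1^2 - L2^2) / (2*L1*L2)
cos(theta2) = (3.24 - 13.69 - 12.96) / 26.64
cos(theta2) = -0.878754
theta2 = 151.4924 degrees


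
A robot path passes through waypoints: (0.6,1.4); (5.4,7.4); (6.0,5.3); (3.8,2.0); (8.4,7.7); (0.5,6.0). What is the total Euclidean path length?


Segment lengths:
  seg1 = sqrt((4.8)^2 + (6.0)^2) = 7.6837
  seg2 = sqrt((0.6)^2 + (-2.1)^2) = 2.184
  seg3 = sqrt((-2.2)^2 + (-3.3)^2) = 3.9661
  seg4 = sqrt((4.6)^2 + (5.7)^2) = 7.3246
  seg5 = sqrt((-7.9)^2 + (-1.7)^2) = 8.0808
Total = 29.2393


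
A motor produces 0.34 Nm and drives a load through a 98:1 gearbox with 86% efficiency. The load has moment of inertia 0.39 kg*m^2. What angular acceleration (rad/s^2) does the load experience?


tau_out = tau_motor * N * eta
= 0.34 * 98 * 0.86 = 28.6552 Nm
alpha = tau_out / I = 28.6552 / 0.39
= 73.4749 rad/s^2


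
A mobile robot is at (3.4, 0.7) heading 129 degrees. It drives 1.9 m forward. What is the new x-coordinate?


x_new = x0 + d*cos(theta)
= 3.4 + 1.9*cos(129)
= 3.4 + -1.1957
= 2.2043


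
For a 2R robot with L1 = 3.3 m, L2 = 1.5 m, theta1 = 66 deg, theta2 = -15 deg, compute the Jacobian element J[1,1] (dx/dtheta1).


J[1,1] = -L1*sin(t1) - L2*sin(t1+t2)
= -3.3*sin(66) - 1.5*sin(51)
= -4.1804


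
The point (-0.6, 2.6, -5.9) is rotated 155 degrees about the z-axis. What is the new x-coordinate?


Rotation about z-axis: x' = x*cos(theta) - y*sin(theta)
= -0.6 * -0.9063 - 2.6 * 0.4226
= -0.555


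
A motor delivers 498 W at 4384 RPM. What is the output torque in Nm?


omega = 4384 * 2*pi/60 = 459.0914 rad/s
tau = P / omega = 498 / 459.0914
= 1.0848 Nm


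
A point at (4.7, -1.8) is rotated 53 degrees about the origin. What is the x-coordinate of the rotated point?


x' = x*cos(theta) - y*sin(theta)
cos(53 deg) = 0.6018, sin(53 deg) = 0.7986
x' = 4.7 * 0.6018 - -1.8 * 0.7986
= 2.8285 - -1.4375
= 4.2661


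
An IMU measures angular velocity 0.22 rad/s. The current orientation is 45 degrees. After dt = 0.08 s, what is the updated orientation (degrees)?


delta_theta = w * dt = 0.22 * 0.08 = 0.0176 rad
= 1.0084 deg
theta_new = 45 + 1.0084 = 46.0084 deg


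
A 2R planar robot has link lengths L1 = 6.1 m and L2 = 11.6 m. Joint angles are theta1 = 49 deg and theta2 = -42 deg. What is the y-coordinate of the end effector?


Convert angles to radians: theta1 = 0.8552, theta2 = -0.733
y = L1*sin(theta1) + L2*sin(theta1+theta2)
y = 4.6037 + 1.4137
y = 6.0174


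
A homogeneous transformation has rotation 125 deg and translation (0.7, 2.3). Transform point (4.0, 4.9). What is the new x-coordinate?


x' = cos(theta)*px - sin(theta)*py + tx
= -0.5736*4.0 - 0.8192*4.9 + 0.7
= -5.6082


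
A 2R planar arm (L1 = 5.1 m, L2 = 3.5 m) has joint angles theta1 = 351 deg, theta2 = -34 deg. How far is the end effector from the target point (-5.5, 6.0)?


End effector via forward kinematics:
x = L1*cos(t1) + L2*cos(t1+t2) = 7.5969
y = L1*sin(t1) + L2*sin(t1+t2) = -3.1848
Distance to target:
d = sqrt((-5.5 - 7.5969)^2 + (6.0 - -3.1848)^2)
= sqrt(171.5301 + 84.3607)
= 15.9966 m


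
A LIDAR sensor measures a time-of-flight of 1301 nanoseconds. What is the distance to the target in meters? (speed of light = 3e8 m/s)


tof = 1301 ns = 1.301e-06 s
dist = c * tof / 2
= 3e8 * 1.301e-06 / 2
= 195.15 m


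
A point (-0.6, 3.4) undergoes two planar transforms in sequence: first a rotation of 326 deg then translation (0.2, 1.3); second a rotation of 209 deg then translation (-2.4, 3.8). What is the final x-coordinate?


After transform 1:
x1 = cos(326)*-0.6 - sin(326)*3.4 + 0.2 = 1.6038
y1 = sin(326)*-0.6 + cos(326)*3.4 + 1.3 = 4.4542
After transform 2:
x2 = cos(209)*1.6038 - sin(209)*4.4542 + -2.4
= -1.6433


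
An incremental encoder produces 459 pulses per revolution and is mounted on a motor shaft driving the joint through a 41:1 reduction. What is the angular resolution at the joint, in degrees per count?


counts per rev = 459
effective counts at joint = 459 * 41 = 18819
resolution = 360 / 18819
= 0.0191 deg/count


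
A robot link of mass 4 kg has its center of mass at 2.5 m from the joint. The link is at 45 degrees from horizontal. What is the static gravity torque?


tau = m*g*L*cos(angle)
= 4 * 9.81 * 2.5 * cos(45 deg)
= 4 * 9.81 * 2.5 * 0.7071
= 69.3672 Nm


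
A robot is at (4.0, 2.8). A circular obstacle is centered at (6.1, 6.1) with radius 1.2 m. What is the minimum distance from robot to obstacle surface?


center_dist = sqrt((4.0-6.1)^2 + (2.8-6.1)^2)
= sqrt(4.41 + 10.89)
= 3.9115
min_dist = center_dist - radius = 3.9115 - 1.2 = 2.7115 m


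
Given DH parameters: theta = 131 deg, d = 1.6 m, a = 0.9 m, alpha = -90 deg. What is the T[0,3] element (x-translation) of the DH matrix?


T[0,3] = a * cos(theta)
= 0.9 * cos(131 deg)
= 0.9 * -0.6561
= -0.5905


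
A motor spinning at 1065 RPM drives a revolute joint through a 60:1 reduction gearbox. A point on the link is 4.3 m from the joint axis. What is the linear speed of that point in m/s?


omega_motor = 1065 * 2*pi/60 = 111.5265 rad/s
omega_joint = omega_motor / 60 = 1.8588 rad/s
v = omega_joint * r = 1.8588 * 4.3
= 7.9927 m/s


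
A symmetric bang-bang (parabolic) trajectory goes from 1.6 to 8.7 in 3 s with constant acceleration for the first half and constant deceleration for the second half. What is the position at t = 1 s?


Symmetric rest-to-rest: each phase covers (pf-p0)/2 in time T/2. 0.5*a*(T/2)^2 = (pf-p0)/2 => a = 4*(pf-p0)/T^2
a = 4*(8.7-1.6)/3^2 = 3.1556
t = 1 is in the acceleration phase (t <= T/2).
p = p0 + 0.5*a*t^2 = 1.6 + 0.5*3.1556*1^2
= 3.1778


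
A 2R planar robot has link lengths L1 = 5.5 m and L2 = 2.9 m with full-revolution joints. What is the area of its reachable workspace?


r_max = L1 + L2 = 8.4 m
r_min = |L1 - L2| = 2.6 m
Area = pi*(r_max^2 - r_min^2)
= pi*(70.56 - 6.76)
= pi * 63.8
= 200.4336 m^2


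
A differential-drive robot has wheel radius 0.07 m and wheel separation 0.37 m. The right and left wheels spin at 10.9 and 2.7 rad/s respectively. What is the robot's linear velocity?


vR = r*wR = 0.07*10.9 = 0.763 m/s
vL = r*wL = 0.07*2.7 = 0.189 m/s
v = (vR+vL)/2 = 0.476 m/s
omega = (vR-vL)/L = 1.5514 rad/s
linear velocity = 0.476 m/s


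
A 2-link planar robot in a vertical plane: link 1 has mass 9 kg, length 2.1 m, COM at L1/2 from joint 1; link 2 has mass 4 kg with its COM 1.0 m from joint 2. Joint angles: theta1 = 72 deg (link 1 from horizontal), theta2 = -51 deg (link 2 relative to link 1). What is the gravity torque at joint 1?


Horizontal distance from joint 1 to link-1 COM:
  x_c1 = (L1/2)*cos(t1) = 1.05 * 0.309 = 0.3245 m
Horizontal distance from joint 1 to link-2 COM:
  x_c2 = L1*cos(t1) + Lc2*cos(t1+t2)
       = 2.1*0.309 + 1.0*0.9336 = 1.5825 m
tau1 = m1*g*x_c1 + m2*g*x_c2
     = 9*9.81*0.3245 + 4*9.81*1.5825
     = 28.6473 + 62.0979
     = 90.7452 Nm


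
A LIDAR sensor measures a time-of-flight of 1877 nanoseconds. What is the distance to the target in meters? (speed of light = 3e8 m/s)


tof = 1877 ns = 1.877e-06 s
dist = c * tof / 2
= 3e8 * 1.877e-06 / 2
= 281.55 m


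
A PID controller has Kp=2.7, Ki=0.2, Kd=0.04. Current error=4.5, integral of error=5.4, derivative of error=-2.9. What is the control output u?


u = Kp*e + Ki*int(e) + Kd*de/dt
= 2.7*4.5 + 0.2*5.4 + 0.04*(-2.9)
= 12.15 + 1.08 + -0.116
= 13.114


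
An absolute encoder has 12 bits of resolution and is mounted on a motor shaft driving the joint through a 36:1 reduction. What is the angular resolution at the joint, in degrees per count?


counts = 2^12 = 4096
effective counts at joint = 4096 * 36 = 147456
resolution = 360 / 147456
= 0.0024 deg/count
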